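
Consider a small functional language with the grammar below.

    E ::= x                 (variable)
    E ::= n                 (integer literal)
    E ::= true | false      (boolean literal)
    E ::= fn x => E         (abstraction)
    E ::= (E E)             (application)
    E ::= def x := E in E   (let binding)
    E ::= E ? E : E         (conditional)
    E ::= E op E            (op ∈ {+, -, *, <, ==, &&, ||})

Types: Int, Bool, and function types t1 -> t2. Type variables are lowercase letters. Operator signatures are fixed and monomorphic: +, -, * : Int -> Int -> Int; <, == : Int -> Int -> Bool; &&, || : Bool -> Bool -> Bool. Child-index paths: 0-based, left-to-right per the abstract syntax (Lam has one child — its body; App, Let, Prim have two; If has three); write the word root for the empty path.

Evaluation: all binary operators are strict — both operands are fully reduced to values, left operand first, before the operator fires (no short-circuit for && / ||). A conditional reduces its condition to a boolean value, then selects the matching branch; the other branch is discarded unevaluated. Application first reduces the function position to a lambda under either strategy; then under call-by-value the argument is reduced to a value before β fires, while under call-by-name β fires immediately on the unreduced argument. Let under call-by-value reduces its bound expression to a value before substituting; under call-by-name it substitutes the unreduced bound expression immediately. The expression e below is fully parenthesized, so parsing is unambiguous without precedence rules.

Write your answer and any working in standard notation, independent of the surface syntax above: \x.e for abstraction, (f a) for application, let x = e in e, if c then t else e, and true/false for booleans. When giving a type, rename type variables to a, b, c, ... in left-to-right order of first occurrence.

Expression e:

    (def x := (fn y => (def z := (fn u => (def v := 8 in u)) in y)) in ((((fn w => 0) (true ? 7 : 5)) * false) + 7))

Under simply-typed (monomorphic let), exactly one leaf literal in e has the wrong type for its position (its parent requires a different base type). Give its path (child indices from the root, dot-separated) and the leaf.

Answer: 1.0.1 : false

Trace:
let v : Int
u : b
\u._ : b -> b
let z : b -> b
y : a
\y._ : a -> a
let x : a -> a
\w._ : c -> Int
  unify Bool ~ Bool
  unify Int ~ Int
  unify c -> Int ~ Int -> d
  unify c ~ Int
  unify Int ~ d
_ _ : Int
  unify Int ~ Int
  unify Bool ~ Int
  FAIL: mismatch Bool ~ Int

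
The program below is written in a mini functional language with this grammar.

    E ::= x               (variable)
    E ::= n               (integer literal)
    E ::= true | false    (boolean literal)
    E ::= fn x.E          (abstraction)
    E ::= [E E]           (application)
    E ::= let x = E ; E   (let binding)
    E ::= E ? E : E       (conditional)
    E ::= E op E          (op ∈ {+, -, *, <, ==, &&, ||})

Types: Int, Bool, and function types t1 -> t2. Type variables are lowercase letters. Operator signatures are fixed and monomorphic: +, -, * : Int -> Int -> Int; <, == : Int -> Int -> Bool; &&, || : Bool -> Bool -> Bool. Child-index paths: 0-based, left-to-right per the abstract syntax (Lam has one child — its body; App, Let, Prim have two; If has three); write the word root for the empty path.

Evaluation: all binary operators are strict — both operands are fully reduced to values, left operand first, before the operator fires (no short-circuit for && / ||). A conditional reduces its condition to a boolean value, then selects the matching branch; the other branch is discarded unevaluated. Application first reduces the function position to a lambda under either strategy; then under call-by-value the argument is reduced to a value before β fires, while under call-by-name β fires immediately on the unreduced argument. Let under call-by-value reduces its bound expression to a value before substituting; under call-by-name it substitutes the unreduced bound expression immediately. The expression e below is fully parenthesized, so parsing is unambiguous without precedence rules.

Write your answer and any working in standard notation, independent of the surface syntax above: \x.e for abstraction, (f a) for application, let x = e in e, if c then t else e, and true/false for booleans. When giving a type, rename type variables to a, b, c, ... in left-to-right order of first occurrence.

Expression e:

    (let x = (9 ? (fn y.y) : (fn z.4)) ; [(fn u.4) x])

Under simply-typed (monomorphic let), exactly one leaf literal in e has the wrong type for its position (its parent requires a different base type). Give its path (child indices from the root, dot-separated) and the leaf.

Derivation:
  unify Int ~ Bool
  FAIL: mismatch Int ~ Bool

Answer: 0.0 : 9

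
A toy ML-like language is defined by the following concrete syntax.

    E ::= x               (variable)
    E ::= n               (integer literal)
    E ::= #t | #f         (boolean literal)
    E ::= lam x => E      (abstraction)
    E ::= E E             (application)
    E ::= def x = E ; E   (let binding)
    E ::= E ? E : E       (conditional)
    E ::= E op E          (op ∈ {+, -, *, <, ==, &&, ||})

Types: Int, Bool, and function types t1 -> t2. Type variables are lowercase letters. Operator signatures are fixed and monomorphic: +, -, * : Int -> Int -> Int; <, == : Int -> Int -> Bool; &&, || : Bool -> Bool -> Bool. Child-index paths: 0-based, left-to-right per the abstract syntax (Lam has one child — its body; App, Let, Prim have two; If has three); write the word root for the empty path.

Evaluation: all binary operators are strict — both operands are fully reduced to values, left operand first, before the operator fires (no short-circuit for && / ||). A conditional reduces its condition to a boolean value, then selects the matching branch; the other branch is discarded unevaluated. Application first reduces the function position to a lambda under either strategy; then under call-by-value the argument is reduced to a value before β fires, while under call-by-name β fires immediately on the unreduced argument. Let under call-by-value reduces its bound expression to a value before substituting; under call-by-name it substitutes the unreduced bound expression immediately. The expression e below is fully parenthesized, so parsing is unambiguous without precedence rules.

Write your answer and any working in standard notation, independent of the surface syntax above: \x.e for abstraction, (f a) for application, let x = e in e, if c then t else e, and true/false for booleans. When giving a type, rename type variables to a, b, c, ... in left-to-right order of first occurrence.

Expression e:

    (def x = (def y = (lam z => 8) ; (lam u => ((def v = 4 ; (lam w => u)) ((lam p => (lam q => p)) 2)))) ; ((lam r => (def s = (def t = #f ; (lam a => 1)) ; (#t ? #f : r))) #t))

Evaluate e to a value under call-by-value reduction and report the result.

Answer: false

Derivation:
step 0: (let x = (let y = (\z.8) in (\u.((let v = 4 in (\w.u)) ((\p.(\q.p)) 2)))) in ((\r.(let s = (let t = false in (\a.1)) in (if true then false else r))) true))
step 1: [let@0] (let x = (\u.((let v = 4 in (\w.u)) ((\p.(\q.p)) 2))) in ((\r.(let s = (let t = false in (\a.1)) in (if true then false else r))) true))
step 2: [let@root] ((\r.(let s = (let t = false in (\a.1)) in (if true then false else r))) true)
step 3: [beta@root] (let s = (let t = false in (\a.1)) in (if true then false else true))
step 4: [let@0] (let s = (\a.1) in (if true then false else true))
step 5: [let@root] (if true then false else true)
step 6: [if@root] false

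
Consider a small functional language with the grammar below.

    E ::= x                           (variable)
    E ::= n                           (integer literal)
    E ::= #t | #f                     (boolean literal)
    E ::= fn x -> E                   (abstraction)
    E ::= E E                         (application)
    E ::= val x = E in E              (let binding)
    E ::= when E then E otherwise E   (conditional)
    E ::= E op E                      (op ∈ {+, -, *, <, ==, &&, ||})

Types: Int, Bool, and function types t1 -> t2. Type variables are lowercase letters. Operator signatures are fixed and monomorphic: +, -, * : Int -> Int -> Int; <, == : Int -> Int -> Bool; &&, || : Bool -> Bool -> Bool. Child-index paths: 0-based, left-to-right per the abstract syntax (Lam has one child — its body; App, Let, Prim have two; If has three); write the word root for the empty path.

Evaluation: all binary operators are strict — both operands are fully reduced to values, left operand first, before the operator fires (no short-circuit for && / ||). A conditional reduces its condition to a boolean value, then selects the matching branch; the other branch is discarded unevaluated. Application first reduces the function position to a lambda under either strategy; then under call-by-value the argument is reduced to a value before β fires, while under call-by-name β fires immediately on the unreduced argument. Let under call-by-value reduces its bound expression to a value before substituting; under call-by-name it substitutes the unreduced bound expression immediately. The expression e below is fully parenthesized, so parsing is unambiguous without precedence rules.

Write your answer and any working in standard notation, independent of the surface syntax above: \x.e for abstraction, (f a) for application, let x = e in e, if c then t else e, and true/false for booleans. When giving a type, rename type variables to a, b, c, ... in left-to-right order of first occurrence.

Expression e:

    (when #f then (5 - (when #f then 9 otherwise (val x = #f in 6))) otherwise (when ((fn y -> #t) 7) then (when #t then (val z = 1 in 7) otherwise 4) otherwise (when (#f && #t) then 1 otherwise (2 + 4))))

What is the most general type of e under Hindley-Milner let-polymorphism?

Derivation:
  unify Bool ~ Bool
  unify Int ~ Int
  unify Bool ~ Bool
let x : Bool
  unify Int ~ Int
  unify Int ~ Int
\y._ : a -> Bool
  unify a -> Bool ~ Int -> b
  unify a ~ Int
  unify Bool ~ b
_ _ : Bool
  unify Bool ~ Bool
  unify Bool ~ Bool
let z : Int
  unify Int ~ Int
  unify Bool ~ Bool
  unify Bool ~ Bool
  unify Bool ~ Bool
  unify Int ~ Int
  unify Int ~ Int
  unify Int ~ Int
  unify Int ~ Int
  unify Int ~ Int

Answer: Int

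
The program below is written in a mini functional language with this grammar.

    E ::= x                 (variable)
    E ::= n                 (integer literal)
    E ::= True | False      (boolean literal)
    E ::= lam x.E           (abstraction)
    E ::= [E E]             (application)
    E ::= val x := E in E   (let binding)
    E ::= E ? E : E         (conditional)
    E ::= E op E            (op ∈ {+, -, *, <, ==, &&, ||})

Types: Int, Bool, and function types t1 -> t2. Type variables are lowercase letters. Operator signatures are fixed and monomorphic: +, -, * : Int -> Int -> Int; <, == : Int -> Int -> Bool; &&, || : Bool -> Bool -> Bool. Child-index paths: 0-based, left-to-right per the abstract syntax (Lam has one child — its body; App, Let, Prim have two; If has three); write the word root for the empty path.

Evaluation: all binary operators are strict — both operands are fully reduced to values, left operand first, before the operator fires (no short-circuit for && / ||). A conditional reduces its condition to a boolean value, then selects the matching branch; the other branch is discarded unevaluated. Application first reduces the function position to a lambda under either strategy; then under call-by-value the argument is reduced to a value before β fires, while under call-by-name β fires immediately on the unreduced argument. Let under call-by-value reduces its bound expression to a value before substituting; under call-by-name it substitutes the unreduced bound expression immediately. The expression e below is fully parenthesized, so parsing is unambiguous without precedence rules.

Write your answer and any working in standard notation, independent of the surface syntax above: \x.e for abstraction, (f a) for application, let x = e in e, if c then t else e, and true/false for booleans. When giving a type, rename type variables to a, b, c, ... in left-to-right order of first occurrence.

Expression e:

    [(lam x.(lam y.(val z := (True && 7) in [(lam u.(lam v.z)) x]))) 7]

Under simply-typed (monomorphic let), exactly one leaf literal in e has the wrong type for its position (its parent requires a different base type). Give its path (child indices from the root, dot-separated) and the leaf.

Derivation:
  unify Bool ~ Bool
  unify Int ~ Bool
  FAIL: mismatch Int ~ Bool

Answer: 0.0.0.0.1 : 7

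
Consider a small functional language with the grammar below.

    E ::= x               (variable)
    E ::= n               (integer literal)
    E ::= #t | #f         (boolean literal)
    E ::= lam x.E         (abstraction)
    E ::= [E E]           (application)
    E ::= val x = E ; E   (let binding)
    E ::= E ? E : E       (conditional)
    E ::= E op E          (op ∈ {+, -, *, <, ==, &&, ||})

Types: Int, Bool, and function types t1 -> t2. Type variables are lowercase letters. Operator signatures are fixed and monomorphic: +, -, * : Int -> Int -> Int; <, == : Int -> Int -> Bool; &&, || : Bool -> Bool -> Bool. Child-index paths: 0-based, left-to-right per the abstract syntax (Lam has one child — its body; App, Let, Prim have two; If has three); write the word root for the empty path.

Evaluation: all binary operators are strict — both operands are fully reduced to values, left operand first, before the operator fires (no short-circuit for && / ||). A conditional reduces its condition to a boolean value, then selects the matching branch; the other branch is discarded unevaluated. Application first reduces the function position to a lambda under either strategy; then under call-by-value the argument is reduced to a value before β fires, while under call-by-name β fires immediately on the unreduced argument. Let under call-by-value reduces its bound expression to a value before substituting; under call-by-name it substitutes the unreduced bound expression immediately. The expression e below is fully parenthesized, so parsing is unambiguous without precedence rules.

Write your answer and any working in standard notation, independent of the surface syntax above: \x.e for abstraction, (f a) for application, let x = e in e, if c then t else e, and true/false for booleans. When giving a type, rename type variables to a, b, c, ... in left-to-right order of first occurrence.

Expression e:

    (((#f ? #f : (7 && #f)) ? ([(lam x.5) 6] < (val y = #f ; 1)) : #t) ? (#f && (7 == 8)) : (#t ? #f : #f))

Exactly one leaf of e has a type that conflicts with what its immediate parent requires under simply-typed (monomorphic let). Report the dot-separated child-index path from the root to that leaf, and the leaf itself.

Trace:
  unify Bool ~ Bool
  unify Int ~ Bool
  FAIL: mismatch Int ~ Bool

Answer: 0.0.2.0 : 7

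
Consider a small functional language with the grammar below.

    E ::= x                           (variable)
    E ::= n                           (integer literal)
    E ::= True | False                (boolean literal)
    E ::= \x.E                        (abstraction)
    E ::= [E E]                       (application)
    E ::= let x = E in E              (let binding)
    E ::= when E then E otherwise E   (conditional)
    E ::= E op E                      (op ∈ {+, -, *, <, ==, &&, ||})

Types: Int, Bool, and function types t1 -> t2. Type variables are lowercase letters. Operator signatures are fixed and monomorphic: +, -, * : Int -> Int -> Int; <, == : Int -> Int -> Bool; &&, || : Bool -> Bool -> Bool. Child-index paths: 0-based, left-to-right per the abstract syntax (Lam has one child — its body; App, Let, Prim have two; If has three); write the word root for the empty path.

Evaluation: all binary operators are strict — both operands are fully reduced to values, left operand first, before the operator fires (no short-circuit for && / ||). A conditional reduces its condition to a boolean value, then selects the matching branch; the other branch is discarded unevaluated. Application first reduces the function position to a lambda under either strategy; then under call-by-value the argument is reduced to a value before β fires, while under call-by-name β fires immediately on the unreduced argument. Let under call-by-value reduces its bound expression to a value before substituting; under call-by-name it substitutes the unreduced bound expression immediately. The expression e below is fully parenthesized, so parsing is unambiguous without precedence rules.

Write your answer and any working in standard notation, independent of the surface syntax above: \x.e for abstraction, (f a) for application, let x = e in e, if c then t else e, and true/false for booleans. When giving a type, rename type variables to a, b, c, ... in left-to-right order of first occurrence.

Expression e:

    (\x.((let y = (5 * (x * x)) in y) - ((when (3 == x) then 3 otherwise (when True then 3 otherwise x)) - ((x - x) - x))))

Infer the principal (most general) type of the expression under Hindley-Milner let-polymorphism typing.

Answer: Int -> Int

Derivation:
  unify Int ~ Int
x : a
  unify a ~ Int
x : Int
  unify Int ~ Int
  unify Int ~ Int
let y : Int
y : Int
  unify Int ~ Int
  unify Int ~ Int
x : Int
  unify Int ~ Int
  unify Bool ~ Bool
  unify Bool ~ Bool
x : Int
  unify Int ~ Int
  unify Int ~ Int
  unify Int ~ Int
x : Int
  unify Int ~ Int
x : Int
  unify Int ~ Int
  unify Int ~ Int
x : Int
  unify Int ~ Int
  unify Int ~ Int
  unify Int ~ Int
\x._ : Int -> Int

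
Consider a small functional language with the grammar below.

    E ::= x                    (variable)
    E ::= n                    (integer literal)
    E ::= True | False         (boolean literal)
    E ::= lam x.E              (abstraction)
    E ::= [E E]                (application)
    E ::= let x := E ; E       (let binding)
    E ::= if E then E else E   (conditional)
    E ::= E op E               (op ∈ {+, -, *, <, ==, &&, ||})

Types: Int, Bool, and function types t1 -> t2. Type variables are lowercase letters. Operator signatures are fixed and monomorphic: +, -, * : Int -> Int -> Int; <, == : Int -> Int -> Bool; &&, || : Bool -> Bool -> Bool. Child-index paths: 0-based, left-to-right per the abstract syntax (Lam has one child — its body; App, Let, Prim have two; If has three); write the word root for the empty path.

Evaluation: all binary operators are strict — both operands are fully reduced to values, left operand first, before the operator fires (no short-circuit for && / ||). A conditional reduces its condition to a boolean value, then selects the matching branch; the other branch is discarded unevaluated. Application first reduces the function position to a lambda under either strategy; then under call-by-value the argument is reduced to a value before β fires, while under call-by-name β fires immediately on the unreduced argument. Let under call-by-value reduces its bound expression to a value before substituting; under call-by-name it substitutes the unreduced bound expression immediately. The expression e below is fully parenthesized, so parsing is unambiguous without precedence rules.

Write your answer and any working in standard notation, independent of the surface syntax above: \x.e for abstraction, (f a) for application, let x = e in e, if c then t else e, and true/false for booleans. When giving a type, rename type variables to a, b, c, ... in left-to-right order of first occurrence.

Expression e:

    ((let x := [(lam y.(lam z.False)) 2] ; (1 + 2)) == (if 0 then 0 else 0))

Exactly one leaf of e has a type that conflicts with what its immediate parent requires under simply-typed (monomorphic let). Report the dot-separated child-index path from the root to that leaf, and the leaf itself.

Answer: 1.0 : 0

Working:
\z._ : b -> Bool
\y._ : a -> b -> Bool
  unify a -> b -> Bool ~ Int -> c
  unify a ~ Int
  unify b -> Bool ~ c
_ _ : b -> Bool
let x : b -> Bool
  unify Int ~ Int
  unify Int ~ Int
  unify Int ~ Int
  unify Int ~ Bool
  FAIL: mismatch Int ~ Bool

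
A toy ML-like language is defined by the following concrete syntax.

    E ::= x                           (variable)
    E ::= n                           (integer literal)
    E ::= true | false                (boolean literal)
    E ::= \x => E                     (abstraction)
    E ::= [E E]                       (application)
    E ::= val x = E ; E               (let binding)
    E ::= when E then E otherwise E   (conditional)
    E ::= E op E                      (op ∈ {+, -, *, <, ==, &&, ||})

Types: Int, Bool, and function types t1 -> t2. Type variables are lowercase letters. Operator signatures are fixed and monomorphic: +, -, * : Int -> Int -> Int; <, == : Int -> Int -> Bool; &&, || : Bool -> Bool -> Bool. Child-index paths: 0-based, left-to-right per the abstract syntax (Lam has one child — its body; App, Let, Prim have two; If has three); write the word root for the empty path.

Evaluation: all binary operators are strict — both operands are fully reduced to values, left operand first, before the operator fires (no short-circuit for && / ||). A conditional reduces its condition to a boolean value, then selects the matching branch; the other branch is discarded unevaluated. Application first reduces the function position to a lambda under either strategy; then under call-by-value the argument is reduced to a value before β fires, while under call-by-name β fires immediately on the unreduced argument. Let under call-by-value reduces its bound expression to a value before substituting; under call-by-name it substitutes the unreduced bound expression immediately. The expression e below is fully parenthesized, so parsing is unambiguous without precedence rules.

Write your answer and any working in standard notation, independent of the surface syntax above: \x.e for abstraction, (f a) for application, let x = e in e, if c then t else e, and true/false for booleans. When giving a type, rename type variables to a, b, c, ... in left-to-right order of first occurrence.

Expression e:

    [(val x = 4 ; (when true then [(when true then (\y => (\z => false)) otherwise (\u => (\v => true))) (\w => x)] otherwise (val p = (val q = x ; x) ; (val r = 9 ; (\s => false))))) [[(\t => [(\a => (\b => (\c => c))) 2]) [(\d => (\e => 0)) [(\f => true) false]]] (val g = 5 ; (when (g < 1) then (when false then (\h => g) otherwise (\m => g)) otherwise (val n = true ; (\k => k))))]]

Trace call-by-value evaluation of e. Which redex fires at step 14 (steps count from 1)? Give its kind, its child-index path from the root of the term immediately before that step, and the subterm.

Answer: beta at root : ((\z.false) (\c.c))

Working:
step 0: ((let x = 4 in (if true then ((if true then (\y.(\z.false)) else (\u.(\v.true))) (\w.x)) else (let p = (let q = x in x) in (let r = 9 in (\s.false))))) (((\t.((\a.(\b.(\c.c))) 2)) ((\d.(\e.0)) ((\f.true) false))) (let g = 5 in (if (g < 1) then (if false then (\h.g) else (\m.g)) else (let n = true in (\k.k))))))
step 1: [let@0] ((if true then ((if true then (\y.(\z.false)) else (\u.(\v.true))) (\w.4)) else (let p = (let q = 4 in 4) in (let r = 9 in (\s.false)))) (((\t.((\a.(\b.(\c.c))) 2)) ((\d.(\e.0)) ((\f.true) false))) (let g = 5 in (if (g < 1) then (if false then (\h.g) else (\m.g)) else (let n = true in (\k.k))))))
step 2: [if@0] (((if true then (\y.(\z.false)) else (\u.(\v.true))) (\w.4)) (((\t.((\a.(\b.(\c.c))) 2)) ((\d.(\e.0)) ((\f.true) false))) (let g = 5 in (if (g < 1) then (if false then (\h.g) else (\m.g)) else (let n = true in (\k.k))))))
step 3: [if@0.0] (((\y.(\z.false)) (\w.4)) (((\t.((\a.(\b.(\c.c))) 2)) ((\d.(\e.0)) ((\f.true) false))) (let g = 5 in (if (g < 1) then (if false then (\h.g) else (\m.g)) else (let n = true in (\k.k))))))
step 4: [beta@0] ((\z.false) (((\t.((\a.(\b.(\c.c))) 2)) ((\d.(\e.0)) ((\f.true) false))) (let g = 5 in (if (g < 1) then (if false then (\h.g) else (\m.g)) else (let n = true in (\k.k))))))
step 5: [beta@1.0.1.1] ((\z.false) (((\t.((\a.(\b.(\c.c))) 2)) ((\d.(\e.0)) true)) (let g = 5 in (if (g < 1) then (if false then (\h.g) else (\m.g)) else (let n = true in (\k.k))))))
step 6: [beta@1.0.1] ((\z.false) (((\t.((\a.(\b.(\c.c))) 2)) (\e.0)) (let g = 5 in (if (g < 1) then (if false then (\h.g) else (\m.g)) else (let n = true in (\k.k))))))
step 7: [beta@1.0] ((\z.false) (((\a.(\b.(\c.c))) 2) (let g = 5 in (if (g < 1) then (if false then (\h.g) else (\m.g)) else (let n = true in (\k.k))))))
step 8: [beta@1.0] ((\z.false) ((\b.(\c.c)) (let g = 5 in (if (g < 1) then (if false then (\h.g) else (\m.g)) else (let n = true in (\k.k))))))
step 9: [let@1.1] ((\z.false) ((\b.(\c.c)) (if (5 < 1) then (if false then (\h.5) else (\m.5)) else (let n = true in (\k.k)))))
step 10: [delta@1.1.0] ((\z.false) ((\b.(\c.c)) (if false then (if false then (\h.5) else (\m.5)) else (let n = true in (\k.k)))))
step 11: [if@1.1] ((\z.false) ((\b.(\c.c)) (let n = true in (\k.k))))
step 12: [let@1.1] ((\z.false) ((\b.(\c.c)) (\k.k)))
step 13: [beta@1] ((\z.false) (\c.c))
step 14: [beta@root] false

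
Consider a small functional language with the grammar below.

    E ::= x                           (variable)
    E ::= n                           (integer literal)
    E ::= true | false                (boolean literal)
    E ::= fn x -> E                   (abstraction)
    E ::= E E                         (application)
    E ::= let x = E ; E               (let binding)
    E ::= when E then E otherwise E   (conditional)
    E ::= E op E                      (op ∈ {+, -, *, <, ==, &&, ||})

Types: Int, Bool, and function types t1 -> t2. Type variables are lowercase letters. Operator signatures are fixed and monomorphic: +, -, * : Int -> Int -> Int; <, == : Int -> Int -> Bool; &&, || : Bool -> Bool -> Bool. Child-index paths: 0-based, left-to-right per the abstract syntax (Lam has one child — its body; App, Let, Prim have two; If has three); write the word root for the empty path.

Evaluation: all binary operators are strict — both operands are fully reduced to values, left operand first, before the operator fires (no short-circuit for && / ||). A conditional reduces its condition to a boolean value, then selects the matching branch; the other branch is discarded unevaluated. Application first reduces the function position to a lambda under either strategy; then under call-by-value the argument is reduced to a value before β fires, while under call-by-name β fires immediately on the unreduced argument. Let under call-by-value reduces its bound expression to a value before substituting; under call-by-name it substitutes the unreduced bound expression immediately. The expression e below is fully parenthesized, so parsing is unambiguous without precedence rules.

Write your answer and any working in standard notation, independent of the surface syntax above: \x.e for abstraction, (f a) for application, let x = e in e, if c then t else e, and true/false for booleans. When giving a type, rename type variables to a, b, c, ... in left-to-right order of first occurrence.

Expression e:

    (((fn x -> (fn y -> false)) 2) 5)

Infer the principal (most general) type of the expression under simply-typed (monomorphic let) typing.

Trace:
\y._ : b -> Bool
\x._ : a -> b -> Bool
  unify a -> b -> Bool ~ Int -> c
  unify a ~ Int
  unify b -> Bool ~ c
_ _ : b -> Bool
  unify b -> Bool ~ Int -> d
  unify b ~ Int
  unify Bool ~ d
_ _ : Bool

Answer: Bool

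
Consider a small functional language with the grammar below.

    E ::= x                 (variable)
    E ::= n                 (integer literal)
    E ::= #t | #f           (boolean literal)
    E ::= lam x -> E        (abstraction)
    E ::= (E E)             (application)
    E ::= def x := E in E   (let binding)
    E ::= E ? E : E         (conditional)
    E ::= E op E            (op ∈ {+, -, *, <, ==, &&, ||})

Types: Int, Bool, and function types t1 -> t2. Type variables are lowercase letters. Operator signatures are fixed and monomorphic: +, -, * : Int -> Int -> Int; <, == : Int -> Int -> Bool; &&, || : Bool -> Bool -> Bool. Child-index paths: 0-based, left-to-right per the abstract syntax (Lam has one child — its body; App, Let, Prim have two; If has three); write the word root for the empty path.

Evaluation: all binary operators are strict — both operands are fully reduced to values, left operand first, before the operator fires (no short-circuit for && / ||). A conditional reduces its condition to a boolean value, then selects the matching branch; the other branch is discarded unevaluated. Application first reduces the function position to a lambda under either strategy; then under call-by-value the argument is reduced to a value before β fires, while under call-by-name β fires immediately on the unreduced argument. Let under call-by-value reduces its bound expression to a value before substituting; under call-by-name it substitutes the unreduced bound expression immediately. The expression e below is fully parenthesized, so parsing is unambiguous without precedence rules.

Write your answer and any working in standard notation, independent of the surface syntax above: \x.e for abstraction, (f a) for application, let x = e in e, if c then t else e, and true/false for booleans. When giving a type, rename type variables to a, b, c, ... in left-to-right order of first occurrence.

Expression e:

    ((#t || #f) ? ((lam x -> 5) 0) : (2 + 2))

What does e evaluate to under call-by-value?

Derivation:
step 0: (if (true || false) then ((\x.5) 0) else (2 + 2))
step 1: [delta@0] (if true then ((\x.5) 0) else (2 + 2))
step 2: [if@root] ((\x.5) 0)
step 3: [beta@root] 5

Answer: 5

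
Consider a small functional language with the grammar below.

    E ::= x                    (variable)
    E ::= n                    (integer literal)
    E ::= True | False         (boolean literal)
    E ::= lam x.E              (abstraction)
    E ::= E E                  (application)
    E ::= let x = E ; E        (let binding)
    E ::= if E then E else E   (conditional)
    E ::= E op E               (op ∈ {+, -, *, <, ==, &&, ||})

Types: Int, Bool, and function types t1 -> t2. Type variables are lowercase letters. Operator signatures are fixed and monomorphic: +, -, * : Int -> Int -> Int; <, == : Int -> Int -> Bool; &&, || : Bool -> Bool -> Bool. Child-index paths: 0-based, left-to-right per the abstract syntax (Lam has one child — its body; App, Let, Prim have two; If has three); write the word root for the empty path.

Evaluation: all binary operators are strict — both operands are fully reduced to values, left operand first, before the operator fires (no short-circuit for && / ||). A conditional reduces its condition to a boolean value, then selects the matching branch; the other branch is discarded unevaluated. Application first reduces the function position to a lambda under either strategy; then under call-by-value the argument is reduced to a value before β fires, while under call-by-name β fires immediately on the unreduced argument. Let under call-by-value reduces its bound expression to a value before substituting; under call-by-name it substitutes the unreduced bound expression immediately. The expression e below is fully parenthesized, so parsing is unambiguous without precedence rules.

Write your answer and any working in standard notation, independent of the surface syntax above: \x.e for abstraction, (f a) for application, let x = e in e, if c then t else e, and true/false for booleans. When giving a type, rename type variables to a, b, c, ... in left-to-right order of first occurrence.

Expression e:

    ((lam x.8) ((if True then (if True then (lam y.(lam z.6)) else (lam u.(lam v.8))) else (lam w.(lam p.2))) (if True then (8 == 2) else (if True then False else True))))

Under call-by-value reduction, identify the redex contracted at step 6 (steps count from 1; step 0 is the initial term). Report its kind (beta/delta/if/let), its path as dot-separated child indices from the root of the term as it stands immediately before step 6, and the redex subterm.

Working:
step 0: ((\x.8) ((if true then (if true then (\y.(\z.6)) else (\u.(\v.8))) else (\w.(\p.2))) (if true then (8 == 2) else (if true then false else true))))
step 1: [if@1.0] ((\x.8) ((if true then (\y.(\z.6)) else (\u.(\v.8))) (if true then (8 == 2) else (if true then false else true))))
step 2: [if@1.0] ((\x.8) ((\y.(\z.6)) (if true then (8 == 2) else (if true then false else true))))
step 3: [if@1.1] ((\x.8) ((\y.(\z.6)) (8 == 2)))
step 4: [delta@1.1] ((\x.8) ((\y.(\z.6)) false))
step 5: [beta@1] ((\x.8) (\z.6))
step 6: [beta@root] 8

Answer: beta at root : ((\x.8) (\z.6))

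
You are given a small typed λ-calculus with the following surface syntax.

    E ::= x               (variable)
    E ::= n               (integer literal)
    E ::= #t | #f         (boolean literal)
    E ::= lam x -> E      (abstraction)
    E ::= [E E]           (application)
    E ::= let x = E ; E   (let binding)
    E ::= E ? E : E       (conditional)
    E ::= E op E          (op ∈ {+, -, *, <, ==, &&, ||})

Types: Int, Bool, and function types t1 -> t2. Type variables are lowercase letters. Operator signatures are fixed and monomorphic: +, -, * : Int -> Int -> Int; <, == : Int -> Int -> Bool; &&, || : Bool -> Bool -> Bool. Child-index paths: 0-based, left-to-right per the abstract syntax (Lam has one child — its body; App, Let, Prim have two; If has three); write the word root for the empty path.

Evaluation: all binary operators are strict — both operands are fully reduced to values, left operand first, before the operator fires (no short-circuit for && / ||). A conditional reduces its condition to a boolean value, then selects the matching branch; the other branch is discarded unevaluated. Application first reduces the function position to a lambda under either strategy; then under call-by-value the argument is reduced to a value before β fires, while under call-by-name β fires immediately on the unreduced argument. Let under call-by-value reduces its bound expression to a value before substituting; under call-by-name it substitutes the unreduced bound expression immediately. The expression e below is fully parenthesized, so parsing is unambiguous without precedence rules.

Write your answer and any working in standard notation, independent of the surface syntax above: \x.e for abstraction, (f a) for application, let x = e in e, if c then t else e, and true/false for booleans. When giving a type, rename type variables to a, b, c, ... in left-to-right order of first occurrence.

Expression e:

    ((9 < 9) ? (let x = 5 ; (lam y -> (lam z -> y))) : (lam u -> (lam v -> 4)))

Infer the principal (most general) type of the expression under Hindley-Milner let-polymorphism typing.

Trace:
  unify Int ~ Int
  unify Int ~ Int
  unify Bool ~ Bool
let x : Int
y : a
\z._ : b -> a
\y._ : a -> b -> a
\v._ : d -> Int
\u._ : c -> d -> Int
  unify a -> b -> a ~ c -> d -> Int
  unify a ~ c
  unify b -> c ~ d -> Int
  unify b ~ d
  unify c ~ Int

Answer: Int -> a -> Int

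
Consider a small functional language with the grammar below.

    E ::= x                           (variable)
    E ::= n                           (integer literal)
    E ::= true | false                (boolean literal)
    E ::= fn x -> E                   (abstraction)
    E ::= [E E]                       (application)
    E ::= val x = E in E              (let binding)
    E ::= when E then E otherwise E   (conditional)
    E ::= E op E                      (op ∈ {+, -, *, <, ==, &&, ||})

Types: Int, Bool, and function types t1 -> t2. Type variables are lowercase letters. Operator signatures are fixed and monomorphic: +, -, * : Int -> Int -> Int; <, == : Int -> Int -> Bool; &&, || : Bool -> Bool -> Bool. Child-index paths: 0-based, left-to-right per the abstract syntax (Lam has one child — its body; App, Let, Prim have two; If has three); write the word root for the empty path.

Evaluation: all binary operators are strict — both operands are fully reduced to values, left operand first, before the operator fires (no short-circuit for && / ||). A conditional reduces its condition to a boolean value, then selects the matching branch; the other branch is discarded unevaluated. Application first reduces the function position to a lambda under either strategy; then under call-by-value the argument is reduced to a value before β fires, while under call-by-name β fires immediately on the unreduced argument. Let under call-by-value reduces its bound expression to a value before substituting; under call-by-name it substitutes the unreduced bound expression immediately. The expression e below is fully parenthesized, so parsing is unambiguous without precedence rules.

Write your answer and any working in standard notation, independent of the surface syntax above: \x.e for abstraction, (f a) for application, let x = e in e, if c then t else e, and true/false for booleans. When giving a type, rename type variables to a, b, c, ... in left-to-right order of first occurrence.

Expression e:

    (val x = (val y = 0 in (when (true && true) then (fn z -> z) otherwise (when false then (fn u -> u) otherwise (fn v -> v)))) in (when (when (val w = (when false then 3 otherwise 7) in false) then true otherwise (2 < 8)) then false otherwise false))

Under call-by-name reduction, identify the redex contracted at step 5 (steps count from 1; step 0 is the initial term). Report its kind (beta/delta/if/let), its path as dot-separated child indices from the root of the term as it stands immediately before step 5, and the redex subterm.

Derivation:
step 0: (let x = (let y = 0 in (if (true && true) then (\z.z) else (if false then (\u.u) else (\v.v)))) in (if (if (let w = (if false then 3 else 7) in false) then true else (2 < 8)) then false else false))
step 1: [let@root] (if (if (let w = (if false then 3 else 7) in false) then true else (2 < 8)) then false else false)
step 2: [let@0.0] (if (if false then true else (2 < 8)) then false else false)
step 3: [if@0] (if (2 < 8) then false else false)
step 4: [delta@0] (if true then false else false)
step 5: [if@root] false

Answer: if at root : (if true then false else false)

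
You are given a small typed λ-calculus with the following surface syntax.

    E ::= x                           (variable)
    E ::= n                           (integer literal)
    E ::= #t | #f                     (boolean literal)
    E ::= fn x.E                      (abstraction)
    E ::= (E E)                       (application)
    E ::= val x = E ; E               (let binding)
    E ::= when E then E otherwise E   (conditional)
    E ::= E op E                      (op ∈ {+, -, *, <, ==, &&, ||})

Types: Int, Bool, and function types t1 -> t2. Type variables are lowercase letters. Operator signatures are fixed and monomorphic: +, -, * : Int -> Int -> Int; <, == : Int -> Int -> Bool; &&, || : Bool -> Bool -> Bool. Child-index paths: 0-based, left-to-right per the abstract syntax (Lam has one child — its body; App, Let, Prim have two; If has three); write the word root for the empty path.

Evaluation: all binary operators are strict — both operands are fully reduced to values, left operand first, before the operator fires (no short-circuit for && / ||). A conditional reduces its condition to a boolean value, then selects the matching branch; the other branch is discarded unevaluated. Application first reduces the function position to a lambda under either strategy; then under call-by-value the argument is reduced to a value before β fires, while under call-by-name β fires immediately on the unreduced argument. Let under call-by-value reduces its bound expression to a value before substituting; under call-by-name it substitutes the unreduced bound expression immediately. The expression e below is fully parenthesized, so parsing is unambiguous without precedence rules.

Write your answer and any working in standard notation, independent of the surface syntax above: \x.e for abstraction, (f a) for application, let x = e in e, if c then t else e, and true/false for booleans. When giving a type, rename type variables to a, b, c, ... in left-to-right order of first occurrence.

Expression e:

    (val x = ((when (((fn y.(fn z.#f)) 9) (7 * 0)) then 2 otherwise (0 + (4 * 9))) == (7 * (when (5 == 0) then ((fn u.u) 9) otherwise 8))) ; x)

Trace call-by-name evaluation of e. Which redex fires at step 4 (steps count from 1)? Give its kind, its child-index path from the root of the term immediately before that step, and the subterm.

Trace:
step 0: (let x = ((if (((\y.(\z.false)) 9) (7 * 0)) then 2 else (0 + (4 * 9))) == (7 * (if (5 == 0) then ((\u.u) 9) else 8))) in x)
step 1: [let@root] ((if (((\y.(\z.false)) 9) (7 * 0)) then 2 else (0 + (4 * 9))) == (7 * (if (5 == 0) then ((\u.u) 9) else 8)))
step 2: [beta@0.0.0] ((if ((\z.false) (7 * 0)) then 2 else (0 + (4 * 9))) == (7 * (if (5 == 0) then ((\u.u) 9) else 8)))
step 3: [beta@0.0] ((if false then 2 else (0 + (4 * 9))) == (7 * (if (5 == 0) then ((\u.u) 9) else 8)))
step 4: [if@0] ((0 + (4 * 9)) == (7 * (if (5 == 0) then ((\u.u) 9) else 8)))

Answer: if at 0 : (if false then 2 else (0 + (4 * 9)))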